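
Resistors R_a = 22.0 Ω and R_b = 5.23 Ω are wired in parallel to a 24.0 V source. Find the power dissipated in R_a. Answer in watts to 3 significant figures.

26.2 W

Every branch has 24.0 V across it, so for R_a the power is simply V²/R.
P_R_a = V² / R_a = (24.0)² / 22.0 Ω = 26.18 W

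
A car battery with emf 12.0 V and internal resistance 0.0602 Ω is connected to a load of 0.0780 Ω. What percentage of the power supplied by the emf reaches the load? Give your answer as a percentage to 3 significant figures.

56.4 %

η = P_load/(P_load+P_int) = I²R/(I²R+I²r) = R/(R+r) — the I² cancels for series elements.
η = R / (R + r) = 0.0780 / (0.0780 + 0.0602) = 0.5644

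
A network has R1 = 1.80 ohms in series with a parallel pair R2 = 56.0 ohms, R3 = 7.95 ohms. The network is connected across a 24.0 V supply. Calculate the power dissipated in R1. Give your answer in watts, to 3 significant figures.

Replace R2 and R3 with their parallel equivalent so the circuit becomes R1 in series with R_p.
R_p = (56.0×7.95)/(56.0+7.95) = 6.962 Ω
R_total = 1.80 + 6.962 = 8.762 Ω
I = V / R_total = 24.0 / 8.762 = 2.739 A
R1 carries the full series current, so P = I²R.
P_R1 = (2.739)² × 1.80 = 13.51 W

13.5 W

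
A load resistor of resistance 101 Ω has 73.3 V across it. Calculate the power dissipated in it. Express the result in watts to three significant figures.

V and R are stated; P = V²/R avoids computing the current.
P = (73.3 V)² / 101 Ω = 53.20 W

53.2 W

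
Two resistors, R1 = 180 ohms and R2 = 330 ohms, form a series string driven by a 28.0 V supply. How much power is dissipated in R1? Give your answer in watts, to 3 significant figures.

0.543 W

Series elements share the same current, so find I first, then use P = I²R.
R_total = 180 + 330 = 510.0 Ω
I = V / R_total = 28.0 / 510.0 = 0.05490 A
P_R1 = I² × R1 = (0.05490)² × 180 = 0.5426 W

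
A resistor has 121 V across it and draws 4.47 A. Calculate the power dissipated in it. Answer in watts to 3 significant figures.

V and I are known directly — P = V I, no intermediate step needed.
P = 121 V × 4.470 A = 540.9 W

541 W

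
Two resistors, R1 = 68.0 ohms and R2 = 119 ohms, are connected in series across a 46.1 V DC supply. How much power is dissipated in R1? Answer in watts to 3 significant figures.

4.13 W

Series elements share the same current, so find I first, then use P = I²R.
R_total = 68.0 + 119 = 187.0 Ω
I = V / R_total = 46.1 / 187.0 = 0.2465 A
P_R1 = I² × R1 = (0.2465)² × 68.0 = 4.133 W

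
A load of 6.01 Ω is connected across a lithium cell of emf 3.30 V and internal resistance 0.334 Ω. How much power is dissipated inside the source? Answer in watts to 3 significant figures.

The source's internal resistance is just another series element carrying I; its dissipation is I²r.
I = ε / (r + R) = 3.30 / (0.334 + 6.01) = 0.5202 A
P_int = I² r = (0.5202)² × 0.334 = 0.09037 W

0.0904 W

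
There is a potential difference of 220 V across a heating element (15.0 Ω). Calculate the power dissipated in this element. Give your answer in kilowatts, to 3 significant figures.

With V across and R both known, P = V²/R gives the dissipation directly.
P = (220 V)² / 15.0 Ω = 3227 W

3.23 kW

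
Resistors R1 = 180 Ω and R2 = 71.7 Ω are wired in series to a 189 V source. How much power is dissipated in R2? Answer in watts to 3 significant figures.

Since the resistors are in series they all carry the loop current I = V/R_total; the power in any one is I²R.
R_total = 180 + 71.7 = 251.7 Ω
I = V / R_total = 189 / 251.7 = 0.7509 A
P_R2 = I² × R2 = (0.7509)² × 71.7 = 40.43 W

40.4 W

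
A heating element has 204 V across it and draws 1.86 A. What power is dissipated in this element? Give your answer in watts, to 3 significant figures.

379 W

With V and I both given, power follows immediately from P = V I.
P = 204 V × 1.860 A = 379.4 W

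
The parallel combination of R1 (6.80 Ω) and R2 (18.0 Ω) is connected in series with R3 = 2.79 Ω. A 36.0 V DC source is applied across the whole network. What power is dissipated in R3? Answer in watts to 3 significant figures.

Collapse the R1‖R2 pair into one equivalent R_p; then R_p and R3 form a series string.
R_p = (6.80×18.0)/(6.80+18.0) = 4.935 Ω
R_total = R_p + 2.79 = 4.935 + 2.79 = 7.725 Ω
I = V / R_total = 36.0 / 7.725 = 4.660 A
All the supply current flows through R3; use P = I²R3.
P_R3 = (4.660)² × 2.79 = 60.58 W

60.6 W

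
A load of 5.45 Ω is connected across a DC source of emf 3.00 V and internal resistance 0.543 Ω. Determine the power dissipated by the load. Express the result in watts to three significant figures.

The internal resistance and the load are in series, so the same I flows through both; get I from ε/(r+R), then I²R for the load.
I = ε / (r + R) = 3.00 / (0.543 + 5.45) = 0.5006 A
P_load = I² R = (0.5006)² × 5.45 = 1.366 W

1.37 W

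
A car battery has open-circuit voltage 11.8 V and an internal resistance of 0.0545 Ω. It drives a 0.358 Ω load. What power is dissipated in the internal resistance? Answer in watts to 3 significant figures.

44.6 W

The source's internal resistance is just another series element carrying I; its dissipation is I²r.
I = ε / (r + R) = 11.8 / (0.0545 + 0.358) = 28.61 A
P_int = I² r = (28.61)² × 0.0545 = 44.60 W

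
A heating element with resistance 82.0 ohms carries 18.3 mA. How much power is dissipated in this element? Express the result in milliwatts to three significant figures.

27.5 mW

Current and resistance are given, so P = I²R is the direct form.
P = (0.01830 A)² × 82.0 Ω = 0.02746 W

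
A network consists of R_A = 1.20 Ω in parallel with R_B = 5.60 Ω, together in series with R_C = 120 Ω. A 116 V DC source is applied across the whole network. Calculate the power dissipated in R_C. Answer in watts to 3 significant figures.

110 W

Combine R_A and R_B into their parallel equivalent first, reducing the network to two series resistors.
R_p = (1.20×5.60)/(1.20+5.60) = 0.9882 Ω
R_total = R_p + 120 = 0.9882 + 120 = 121.0 Ω
I = V / R_total = 116 / 121.0 = 0.9588 A
All the supply current flows through R_C; use P = I²R_C.
P_R_C = (0.9588)² × 120 = 110.3 W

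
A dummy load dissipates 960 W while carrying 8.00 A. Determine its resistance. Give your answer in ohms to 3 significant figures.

Inverting the appropriate power form: R = P / I².
R = 960 / (8.000)² = 15.00 Ω

15.0 Ω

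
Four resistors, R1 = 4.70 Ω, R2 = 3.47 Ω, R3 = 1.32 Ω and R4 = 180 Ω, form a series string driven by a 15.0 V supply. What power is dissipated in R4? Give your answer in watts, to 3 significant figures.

The current is common to all series resistors; compute it, then apply P = I²R for the target.
R_total = 4.70 + 3.47 + 1.32 + 180 = 189.5 Ω
I = V / R_total = 15.0 / 189.5 = 0.07916 A
P_R4 = I² × R4 = (0.07916)² × 180 = 1.128 W

1.13 W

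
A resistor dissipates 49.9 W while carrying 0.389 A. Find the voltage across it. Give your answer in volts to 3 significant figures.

Inverting the appropriate power form: V = P / I.
V = 49.9 / 0.3890 = 128.3 V

128 V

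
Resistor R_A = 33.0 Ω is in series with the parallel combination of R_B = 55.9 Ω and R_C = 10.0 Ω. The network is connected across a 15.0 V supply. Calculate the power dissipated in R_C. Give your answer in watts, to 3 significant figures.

0.941 W

Reduce the parallel pair to R_p first; the network is then a simple series string.
R_p = (55.9×10.0)/(55.9+10.0) = 8.483 Ω
R_total = 33.0 + 8.483 = 41.48 Ω
I = V / R_total = 15.0 / 41.48 = 0.3616 A
Voltage across the parallel pair: V_p = I × R_p = 0.3616 × 8.483 = 3.067 V
With V_p across R_C, its power is V_p²/R_C.
P_R_C = (3.067)² / 10.0 = 0.9408 W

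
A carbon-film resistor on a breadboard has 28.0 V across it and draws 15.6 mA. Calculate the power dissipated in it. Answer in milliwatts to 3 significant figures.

437 mW

V and I are known directly — P = V I, no intermediate step needed.
P = 28.0 V × 0.01560 A = 0.4368 W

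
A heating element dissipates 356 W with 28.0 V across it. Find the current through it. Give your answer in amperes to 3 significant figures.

From P = V I = I²R = V²/R, with the two given quantities we get I = P / V.
I = 356 / 28.0 = 12.71 A

12.7 A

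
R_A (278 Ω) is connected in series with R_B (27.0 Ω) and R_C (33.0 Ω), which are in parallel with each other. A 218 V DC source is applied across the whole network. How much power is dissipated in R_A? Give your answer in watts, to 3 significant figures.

154 W

First combine the parallel branches into one equivalent R_p, then R_A + R_p is a series pair.
R_p = (27.0×33.0)/(27.0+33.0) = 14.85 Ω
R_total = 278 + 14.85 = 292.9 Ω
I = V / R_total = 218 / 292.9 = 0.7444 A
The full supply current passes through R_A: P = I²R.
P_R_A = (0.7444)² × 278 = 154.1 W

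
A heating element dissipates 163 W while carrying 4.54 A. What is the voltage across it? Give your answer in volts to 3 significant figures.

35.9 V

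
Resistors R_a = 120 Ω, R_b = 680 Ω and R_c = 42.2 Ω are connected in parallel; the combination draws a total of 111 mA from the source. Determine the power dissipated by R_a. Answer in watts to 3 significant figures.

0.0915 W

We need the common branch voltage; get it from I_total × R_eq, then P = V²/R for the branch.
1/R_eq = 1/120 + 1/680 + 1/42.2 ⇒ R_eq = 29.85 Ω
V = I_total × R_eq = 0.1110 × 29.85 = 3.313 V
P_R_a = V² / R_a = (3.313)² / 120 = 0.09149 W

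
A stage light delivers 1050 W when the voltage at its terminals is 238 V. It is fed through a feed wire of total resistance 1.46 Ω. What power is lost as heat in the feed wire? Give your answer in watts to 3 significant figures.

28.4 W

The feed wire and load are in series, so the same current flows in both; the loss is I²R_line.
I = P / V = 1050 / 238 = 4.412 A through the feed wire.
P_line = I² R_line = (4.412)² × 1.46 = 28.42 W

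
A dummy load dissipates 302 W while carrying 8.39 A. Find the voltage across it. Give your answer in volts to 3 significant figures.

36.0 V

The two known quantities fix the third via V = P / I.
V = 302 / 8.390 = 36.00 V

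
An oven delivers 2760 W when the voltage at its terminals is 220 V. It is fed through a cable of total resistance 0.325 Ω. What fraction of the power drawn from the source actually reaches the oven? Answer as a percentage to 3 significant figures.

98.2 %

I = P / V = 2760 / 220 = 12.55 A through the cable.
P_line = I² R_line = (12.55)² × 0.325 = 51.15 W
P_source = P_load + P_line = 2760 + 51.15 = 2811 W
η = P_load / P_source = 2760 / 2811 = 0.9818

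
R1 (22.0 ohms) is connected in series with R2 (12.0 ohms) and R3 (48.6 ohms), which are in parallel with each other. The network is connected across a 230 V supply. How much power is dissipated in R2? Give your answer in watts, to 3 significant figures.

Collapse R2‖R3 to a single equivalent, reducing the network to two series elements.
R_p = (12.0×48.6)/(12.0+48.6) = 9.624 Ω
R_total = 22.0 + 9.624 = 31.62 Ω
I = V / R_total = 230 / 31.62 = 7.273 A
Voltage across the parallel pair: V_p = I × R_p = 7.273 × 9.624 = 69.99 V
R2 is across V_p, so use P = V²/R for that branch.
P_R2 = (69.99)² / 12.0 = 408.3 W

408 W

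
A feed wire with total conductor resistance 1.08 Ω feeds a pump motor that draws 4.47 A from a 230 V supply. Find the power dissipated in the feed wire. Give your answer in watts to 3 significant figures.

21.6 W

Only the current and the line resistance are needed for the I²R loss.
The feed wire carries the full 4.47 A.
P_line = I² R_line = (4.470)² × 1.08 = 21.58 W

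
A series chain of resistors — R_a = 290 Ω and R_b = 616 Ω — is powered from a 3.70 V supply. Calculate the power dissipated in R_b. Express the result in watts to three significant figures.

Series elements share the same current, so find I first, then use P = I²R.
R_total = 290 + 616 = 906.0 Ω
I = V / R_total = 3.70 / 906.0 = 0.004084 A
P_R_b = I² × R_b = (0.004084)² × 616 = 0.01027 W

0.0103 W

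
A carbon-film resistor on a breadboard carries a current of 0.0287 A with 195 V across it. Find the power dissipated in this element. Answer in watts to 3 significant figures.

5.60 W

Since both terminal voltage and current are stated, P = V I gives the power in one step.
P = 195 V × 0.02870 A = 5.596 W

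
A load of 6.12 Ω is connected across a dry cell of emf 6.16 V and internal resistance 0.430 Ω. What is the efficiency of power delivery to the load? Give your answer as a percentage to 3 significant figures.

93.4 %

The source delivers εI, of which I²R reaches the load and I²r is lost; since I is common, η = R/(R+r).
η = R / (R + r) = 6.12 / (6.12 + 0.430) = 0.9344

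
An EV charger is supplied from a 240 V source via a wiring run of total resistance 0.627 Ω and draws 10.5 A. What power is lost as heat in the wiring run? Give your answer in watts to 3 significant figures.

Line loss is just I²R for the cable — we know both I and R_line directly.
The wiring run carries the full 10.5 A.
P_line = I² R_line = (10.50)² × 0.627 = 69.13 W

69.1 W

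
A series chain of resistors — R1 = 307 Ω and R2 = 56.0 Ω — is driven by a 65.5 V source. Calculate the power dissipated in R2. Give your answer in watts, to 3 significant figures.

The current is common to all series resistors; compute it, then apply P = I²R for the target.
R_total = 307 + 56.0 = 363.0 Ω
I = V / R_total = 65.5 / 363.0 = 0.1804 A
P_R2 = I² × R2 = (0.1804)² × 56.0 = 1.823 W

1.82 W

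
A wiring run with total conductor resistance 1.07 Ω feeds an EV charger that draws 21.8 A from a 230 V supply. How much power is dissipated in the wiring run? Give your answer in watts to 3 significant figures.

The wiring run is a series resistance carrying the load current; its dissipation is I²R_line.
The wiring run carries the full 21.8 A.
P_line = I² R_line = (21.80)² × 1.07 = 508.5 W

509 W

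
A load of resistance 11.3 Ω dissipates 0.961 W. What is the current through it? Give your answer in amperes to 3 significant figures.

0.292 A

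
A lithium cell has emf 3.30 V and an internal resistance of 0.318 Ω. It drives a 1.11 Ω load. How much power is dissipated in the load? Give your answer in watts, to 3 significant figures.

5.93 W

Find the circuit current first, then P = I²R for the load (series elements share I).
I = ε / (r + R) = 3.30 / (0.318 + 1.11) = 2.311 A
P_load = I² R = (2.311)² × 1.11 = 5.928 W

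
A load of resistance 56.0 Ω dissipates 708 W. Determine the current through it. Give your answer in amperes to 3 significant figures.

3.56 A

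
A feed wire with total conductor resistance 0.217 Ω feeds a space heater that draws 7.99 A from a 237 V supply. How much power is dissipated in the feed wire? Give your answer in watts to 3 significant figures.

The feed wire is a series resistance carrying the load current; its dissipation is I²R_line.
The feed wire carries the full 7.99 A.
P_line = I² R_line = (7.990)² × 0.217 = 13.85 W

13.9 W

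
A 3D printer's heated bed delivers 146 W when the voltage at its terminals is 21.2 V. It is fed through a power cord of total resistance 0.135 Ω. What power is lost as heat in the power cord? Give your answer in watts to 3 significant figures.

Only the current and the line resistance are needed for the I²R loss.
I = P / V = 146 / 21.2 = 6.887 A through the power cord.
P_line = I² R_line = (6.887)² × 0.135 = 6.403 W

6.40 W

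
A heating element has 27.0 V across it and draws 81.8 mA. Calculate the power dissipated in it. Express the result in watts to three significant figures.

2.21 W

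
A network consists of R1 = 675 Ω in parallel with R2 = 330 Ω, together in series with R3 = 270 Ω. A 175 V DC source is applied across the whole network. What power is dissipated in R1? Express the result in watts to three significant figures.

9.22 W

First find R_p for the parallel pair, then treat R_p + R3 as a series loop.
R_p = (675×330)/(675+330) = 221.6 Ω
R_total = R_p + 270 = 221.6 + 270 = 491.6 Ω
I = V / R_total = 175 / 491.6 = 0.3560 A
Voltage across the parallel pair: V_p = I × R_p = 0.3560 × 221.6 = 78.89 V
R1 sits across V_p; its power is V_p²/R.
P_R1 = (78.89)² / 675 = 9.221 W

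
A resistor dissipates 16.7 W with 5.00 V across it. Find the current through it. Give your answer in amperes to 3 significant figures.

3.34 A

Rearranging the power relation for the two known quantities gives I = P / V.
I = 16.7 / 5.00 = 3.340 A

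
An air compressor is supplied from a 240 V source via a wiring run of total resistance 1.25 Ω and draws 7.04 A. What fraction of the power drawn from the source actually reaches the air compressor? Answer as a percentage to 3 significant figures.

96.3 %

The wiring run carries the full 7.04 A.
P_line = I² R_line = (7.040)² × 1.25 = 61.95 W
P_source = V I = 240 × 7.040 = 1690 W; P_load = 1628 W
η = P_load / P_source = 1628 / 1690 = 0.9633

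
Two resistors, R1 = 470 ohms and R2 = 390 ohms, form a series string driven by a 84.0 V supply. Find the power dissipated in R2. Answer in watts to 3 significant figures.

Since the resistors are in series they all carry the loop current I = V/R_total; the power in any one is I²R.
R_total = 470 + 390 = 860.0 Ω
I = V / R_total = 84.0 / 860.0 = 0.09767 A
P_R2 = I² × R2 = (0.09767)² × 390 = 3.721 W

3.72 W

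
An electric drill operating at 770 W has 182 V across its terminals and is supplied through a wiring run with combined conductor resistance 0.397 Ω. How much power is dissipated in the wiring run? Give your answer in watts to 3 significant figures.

Line loss is just I²R for the cable — we know both I and R_line directly.
I = P / V = 770 / 182 = 4.231 A through the wiring run.
P_line = I² R_line = (4.231)² × 0.397 = 7.106 W

7.11 W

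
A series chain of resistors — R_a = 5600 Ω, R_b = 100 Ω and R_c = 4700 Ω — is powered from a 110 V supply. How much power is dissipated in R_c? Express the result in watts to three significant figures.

Every series element carries the same I. Get I from the total resistance, then P = I² × R_c.
R_total = 5600 + 100 + 4700 = 10400 Ω
I = V / R_total = 110 / 10400 = 0.01058 A
P_R_c = I² × R_c = (0.01058)² × 4700 = 0.5258 W

0.526 W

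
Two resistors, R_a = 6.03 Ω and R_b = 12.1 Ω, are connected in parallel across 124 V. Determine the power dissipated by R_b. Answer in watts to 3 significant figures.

Parallel branches share the same voltage; P = V²/R gives the branch power in one step.
P_R_b = V² / R_b = (124)² / 12.1 Ω = 1271 W

1270 W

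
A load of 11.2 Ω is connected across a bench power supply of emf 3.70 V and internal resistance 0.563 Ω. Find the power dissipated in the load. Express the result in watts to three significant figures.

The internal resistance and the load are in series, so the same I flows through both; get I from ε/(r+R), then I²R for the load.
I = ε / (r + R) = 3.70 / (0.563 + 11.2) = 0.3145 A
P_load = I² R = (0.3145)² × 11.2 = 1.108 W

1.11 W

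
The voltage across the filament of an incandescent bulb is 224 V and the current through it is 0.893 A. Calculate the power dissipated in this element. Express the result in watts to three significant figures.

200 W

Both the voltage across and the current through the element are known, so P = V I applies directly.
P = 224 V × 0.8930 A = 200.0 W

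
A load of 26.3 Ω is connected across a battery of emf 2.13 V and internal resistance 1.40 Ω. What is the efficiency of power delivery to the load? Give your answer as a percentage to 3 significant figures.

The source delivers εI, of which I²R reaches the load and I²r is lost; since I is common, η = R/(R+r).
η = R / (R + r) = 26.3 / (26.3 + 1.40) = 0.9495

94.9 %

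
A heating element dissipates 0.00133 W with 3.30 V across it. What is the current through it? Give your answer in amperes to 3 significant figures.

From P = V I = I²R = V²/R, with the two given quantities we get I = P / V.
I = 0.00133 / 3.30 = 0.0004030 A

0.000403 A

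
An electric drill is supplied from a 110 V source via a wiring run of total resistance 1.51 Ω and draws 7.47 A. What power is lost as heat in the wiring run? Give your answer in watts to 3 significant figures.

The wiring run is a series resistance carrying the load current; its dissipation is I²R_line.
The wiring run carries the full 7.47 A.
P_line = I² R_line = (7.470)² × 1.51 = 84.26 W

84.3 W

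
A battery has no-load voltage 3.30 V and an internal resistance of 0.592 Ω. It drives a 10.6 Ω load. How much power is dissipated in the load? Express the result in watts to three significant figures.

Load and internal resistance form a series loop — compute the loop current, then the load power via I²R.
I = ε / (r + R) = 3.30 / (0.592 + 10.6) = 0.2949 A
P_load = I² R = (0.2949)² × 10.6 = 0.9215 W

0.922 W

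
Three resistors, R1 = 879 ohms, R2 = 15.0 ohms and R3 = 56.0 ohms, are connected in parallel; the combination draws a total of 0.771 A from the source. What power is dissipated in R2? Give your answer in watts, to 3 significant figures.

We need the common branch voltage; get it from I_total × R_eq, then P = V²/R for the branch.
1/R_eq = 1/879 + 1/15.0 + 1/56.0 ⇒ R_eq = 11.67 Ω
V = I_total × R_eq = 0.7710 × 11.67 = 9.001 V
P_R2 = V² / R2 = (9.001)² / 15.0 = 5.401 W

5.40 W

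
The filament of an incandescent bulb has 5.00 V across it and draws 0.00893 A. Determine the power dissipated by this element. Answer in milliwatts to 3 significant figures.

44.6 mW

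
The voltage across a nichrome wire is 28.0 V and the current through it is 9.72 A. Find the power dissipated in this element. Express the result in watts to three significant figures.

272 W

Since both terminal voltage and current are stated, P = V I gives the power in one step.
P = 28.0 V × 9.720 A = 272.2 W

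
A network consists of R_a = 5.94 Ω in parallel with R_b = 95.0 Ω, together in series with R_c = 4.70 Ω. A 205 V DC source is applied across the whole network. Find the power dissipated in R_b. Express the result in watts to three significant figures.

131 W

First find R_p for the parallel pair, then treat R_p + R_c as a series loop.
R_p = (5.94×95.0)/(5.94+95.0) = 5.590 Ω
R_total = R_p + 4.70 = 5.590 + 4.70 = 10.29 Ω
I = V / R_total = 205 / 10.29 = 19.92 A
Voltage across the parallel pair: V_p = I × R_p = 19.92 × 5.590 = 111.4 V
Use P = V²/R for R_b with V = V_p.
P_R_b = (111.4)² / 95.0 = 130.6 W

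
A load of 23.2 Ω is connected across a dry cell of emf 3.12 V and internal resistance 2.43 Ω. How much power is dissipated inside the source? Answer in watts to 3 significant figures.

0.0360 W

Internal loss is I²r, with I set by the total series resistance r+R.
I = ε / (r + R) = 3.12 / (2.43 + 23.2) = 0.1217 A
P_int = I² r = (0.1217)² × 2.43 = 0.03601 W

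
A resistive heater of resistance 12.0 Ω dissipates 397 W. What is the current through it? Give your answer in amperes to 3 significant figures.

5.75 A

Inverting the appropriate power form: I = √(P / R).
I = √(397 / 12.0) = 5.752 A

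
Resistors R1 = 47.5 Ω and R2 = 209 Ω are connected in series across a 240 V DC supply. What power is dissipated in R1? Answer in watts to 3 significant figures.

41.6 W

Since the resistors are in series they all carry the loop current I = V/R_total; the power in any one is I²R.
R_total = 47.5 + 209 = 256.5 Ω
I = V / R_total = 240 / 256.5 = 0.9357 A
P_R1 = I² × R1 = (0.9357)² × 47.5 = 41.59 W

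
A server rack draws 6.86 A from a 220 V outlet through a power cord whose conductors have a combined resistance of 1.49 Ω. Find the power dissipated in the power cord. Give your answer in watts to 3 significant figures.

The power cord is a series resistance carrying the load current; its dissipation is I²R_line.
The power cord carries the full 6.86 A.
P_line = I² R_line = (6.860)² × 1.49 = 70.12 W

70.1 W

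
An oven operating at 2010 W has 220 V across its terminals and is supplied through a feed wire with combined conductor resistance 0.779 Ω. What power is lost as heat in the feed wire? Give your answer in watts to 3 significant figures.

65.0 W

Line loss is just I²R for the cable — we know both I and R_line directly.
I = P / V = 2010 / 220 = 9.136 A through the feed wire.
P_line = I² R_line = (9.136)² × 0.779 = 65.03 W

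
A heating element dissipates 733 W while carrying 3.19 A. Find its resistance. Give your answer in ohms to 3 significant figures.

72.0 Ω

From P = V I = I²R = V²/R, with the two given quantities we get R = P / I².
R = 733 / (3.190)² = 72.03 Ω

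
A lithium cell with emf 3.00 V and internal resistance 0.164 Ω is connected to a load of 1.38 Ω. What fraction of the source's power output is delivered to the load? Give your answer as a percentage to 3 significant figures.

89.4 %

The source delivers εI, of which I²R reaches the load and I²r is lost; since I is common, η = R/(R+r).
η = R / (R + r) = 1.38 / (1.38 + 0.164) = 0.8938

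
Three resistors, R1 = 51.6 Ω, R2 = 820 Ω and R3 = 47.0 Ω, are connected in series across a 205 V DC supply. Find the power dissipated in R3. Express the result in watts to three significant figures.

2.34 W

In a series string the same current flows through every resistor — find that current, then P = I²R for the one we want.
R_total = 51.6 + 820 + 47.0 = 918.6 Ω
I = V / R_total = 205 / 918.6 = 0.2232 A
P_R3 = I² × R3 = (0.2232)² × 47.0 = 2.341 W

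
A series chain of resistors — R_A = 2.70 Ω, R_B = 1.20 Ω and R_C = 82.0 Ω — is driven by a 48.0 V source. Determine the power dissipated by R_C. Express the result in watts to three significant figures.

The current is common to all series resistors; compute it, then apply P = I²R for the target.
R_total = 2.70 + 1.20 + 82.0 = 85.90 Ω
I = V / R_total = 48.0 / 85.90 = 0.5588 A
P_R_C = I² × R_C = (0.5588)² × 82.0 = 25.60 W

25.6 W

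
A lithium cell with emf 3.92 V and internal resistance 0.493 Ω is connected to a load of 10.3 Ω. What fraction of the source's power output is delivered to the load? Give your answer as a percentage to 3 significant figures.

95.4 %

The source delivers εI, of which I²R reaches the load and I²r is lost; since I is common, η = R/(R+r).
η = R / (R + r) = 10.3 / (10.3 + 0.493) = 0.9543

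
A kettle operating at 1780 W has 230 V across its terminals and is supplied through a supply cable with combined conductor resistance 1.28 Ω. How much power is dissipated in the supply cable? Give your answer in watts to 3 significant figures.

Only the current and the line resistance are needed for the I²R loss.
I = P / V = 1780 / 230 = 7.739 A through the supply cable.
P_line = I² R_line = (7.739)² × 1.28 = 76.66 W

76.7 W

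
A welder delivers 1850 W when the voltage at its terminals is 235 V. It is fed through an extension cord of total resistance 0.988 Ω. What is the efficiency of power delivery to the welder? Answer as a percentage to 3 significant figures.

96.8 %

I = P / V = 1850 / 235 = 7.872 A through the extension cord.
P_line = I² R_line = (7.872)² × 0.988 = 61.23 W
P_source = P_load + P_line = 1850 + 61.23 = 1911 W
η = P_load / P_source = 1850 / 1911 = 0.9680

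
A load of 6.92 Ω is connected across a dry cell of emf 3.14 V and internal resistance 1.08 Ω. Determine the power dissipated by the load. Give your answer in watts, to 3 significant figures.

1.07 W

Load and internal resistance form a series loop — compute the loop current, then the load power via I²R.
I = ε / (r + R) = 3.14 / (1.08 + 6.92) = 0.3925 A
P_load = I² R = (0.3925)² × 6.92 = 1.066 W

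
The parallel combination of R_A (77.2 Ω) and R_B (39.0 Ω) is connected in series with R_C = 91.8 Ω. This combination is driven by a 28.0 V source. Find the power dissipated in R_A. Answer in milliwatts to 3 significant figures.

First find R_p for the parallel pair, then treat R_p + R_C as a series loop.
R_p = (77.2×39.0)/(77.2+39.0) = 25.91 Ω
R_total = R_p + 91.8 = 25.91 + 91.8 = 117.7 Ω
I = V / R_total = 28.0 / 117.7 = 0.2379 A
Voltage across the parallel pair: V_p = I × R_p = 0.2379 × 25.91 = 6.163 V
Use P = V²/R for R_A with V = V_p.
P_R_A = (6.163)² / 77.2 = 0.4921 W

492 mW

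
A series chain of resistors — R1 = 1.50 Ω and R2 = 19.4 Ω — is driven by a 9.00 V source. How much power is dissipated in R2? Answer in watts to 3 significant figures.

3.60 W

The current is common to all series resistors; compute it, then apply P = I²R for the target.
R_total = 1.50 + 19.4 = 20.90 Ω
I = V / R_total = 9.00 / 20.90 = 0.4306 A
P_R2 = I² × R2 = (0.4306)² × 19.4 = 3.597 W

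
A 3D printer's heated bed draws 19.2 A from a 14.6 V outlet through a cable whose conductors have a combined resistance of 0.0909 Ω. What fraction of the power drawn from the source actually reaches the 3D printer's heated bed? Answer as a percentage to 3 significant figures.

The cable carries the full 19.2 A.
P_line = I² R_line = (19.20)² × 0.0909 = 33.51 W
P_source = V I = 14.6 × 19.20 = 280.3 W; P_load = 246.8 W
η = P_load / P_source = 246.8 / 280.3 = 0.8805

88.0 %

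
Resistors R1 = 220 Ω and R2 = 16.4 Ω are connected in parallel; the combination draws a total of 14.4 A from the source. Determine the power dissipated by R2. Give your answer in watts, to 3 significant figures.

2950 W

We need the common branch voltage; get it from I_total × R_eq, then P = V²/R for the branch.
1/R_eq = 1/220 + 1/16.4 ⇒ R_eq = 15.26 Ω
V = I_total × R_eq = 14.40 × 15.26 = 219.8 V
P_R2 = V² / R2 = (219.8)² / 16.4 = 2945 W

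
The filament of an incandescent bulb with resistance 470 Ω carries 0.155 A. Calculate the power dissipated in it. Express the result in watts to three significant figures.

Current and resistance are given, so P = I²R is the direct form.
P = (0.1550 A)² × 470 Ω = 11.29 W

11.3 W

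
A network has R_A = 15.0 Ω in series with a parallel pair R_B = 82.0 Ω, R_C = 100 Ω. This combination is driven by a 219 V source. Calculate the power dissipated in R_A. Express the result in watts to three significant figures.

First combine the parallel branches into one equivalent R_p, then R_A + R_p is a series pair.
R_p = (82.0×100)/(82.0+100) = 45.05 Ω
R_total = 15.0 + 45.05 = 60.05 Ω
I = V / R_total = 219 / 60.05 = 3.647 A
R_A is in the main series path, so its power is I²R_A.
P_R_A = (3.647)² × 15.0 = 199.5 W

199 W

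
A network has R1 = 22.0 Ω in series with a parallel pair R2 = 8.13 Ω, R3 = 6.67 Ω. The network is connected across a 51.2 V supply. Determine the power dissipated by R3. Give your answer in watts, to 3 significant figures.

8.01 W

Replace R2 and R3 with their parallel equivalent so the circuit becomes R1 in series with R_p.
R_p = (8.13×6.67)/(8.13+6.67) = 3.664 Ω
R_total = 22.0 + 3.664 = 25.66 Ω
I = V / R_total = 51.2 / 25.66 = 1.995 A
Voltage across the parallel pair: V_p = I × R_p = 1.995 × 3.664 = 7.310 V
R3 is across V_p, so use P = V²/R for that branch.
P_R3 = (7.310)² / 6.67 = 8.011 W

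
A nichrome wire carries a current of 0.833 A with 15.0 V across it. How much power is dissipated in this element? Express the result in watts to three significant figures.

V and I are known directly — P = V I, no intermediate step needed.
P = 15.0 V × 0.8330 A = 12.49 W

12.5 W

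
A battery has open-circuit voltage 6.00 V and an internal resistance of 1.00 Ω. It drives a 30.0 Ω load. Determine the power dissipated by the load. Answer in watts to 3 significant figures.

1.12 W

Find the circuit current first, then P = I²R for the load (series elements share I).
I = ε / (r + R) = 6.00 / (1.00 + 30.0) = 0.1935 A
P_load = I² R = (0.1935)² × 30.0 = 1.124 W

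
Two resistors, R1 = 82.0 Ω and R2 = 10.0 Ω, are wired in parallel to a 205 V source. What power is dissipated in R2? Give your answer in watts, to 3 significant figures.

4200 W

Every branch has 205 V across it, so for R2 the power is simply V²/R.
P_R2 = V² / R2 = (205)² / 10.0 Ω = 4202 W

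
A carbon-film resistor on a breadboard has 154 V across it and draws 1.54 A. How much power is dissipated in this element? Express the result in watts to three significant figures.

Both the voltage across and the current through the element are known, so P = V I applies directly.
P = 154 V × 1.540 A = 237.2 W

237 W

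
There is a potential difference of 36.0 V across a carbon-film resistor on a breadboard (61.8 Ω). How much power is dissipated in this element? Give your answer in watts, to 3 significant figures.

21.0 W

With V across and R both known, P = V²/R gives the dissipation directly.
P = (36.0 V)² / 61.8 Ω = 20.97 W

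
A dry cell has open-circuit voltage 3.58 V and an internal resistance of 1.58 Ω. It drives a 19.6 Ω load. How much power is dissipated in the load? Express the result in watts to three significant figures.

0.560 W

Find the circuit current first, then P = I²R for the load (series elements share I).
I = ε / (r + R) = 3.58 / (1.58 + 19.6) = 0.1690 A
P_load = I² R = (0.1690)² × 19.6 = 0.5600 W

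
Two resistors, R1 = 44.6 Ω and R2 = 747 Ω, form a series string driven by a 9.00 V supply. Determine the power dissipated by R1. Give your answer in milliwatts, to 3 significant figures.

5.77 mW

In a series string the same current flows through every resistor — find that current, then P = I²R for the one we want.
R_total = 44.6 + 747 = 791.6 Ω
I = V / R_total = 9.00 / 791.6 = 0.01137 A
P_R1 = I² × R1 = (0.01137)² × 44.6 = 0.005765 W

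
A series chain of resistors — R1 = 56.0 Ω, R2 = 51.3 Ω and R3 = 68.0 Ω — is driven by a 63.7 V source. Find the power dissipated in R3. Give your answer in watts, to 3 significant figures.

8.98 W

Series elements share the same current, so find I first, then use P = I²R.
R_total = 56.0 + 51.3 + 68.0 = 175.3 Ω
I = V / R_total = 63.7 / 175.3 = 0.3634 A
P_R3 = I² × R3 = (0.3634)² × 68.0 = 8.979 W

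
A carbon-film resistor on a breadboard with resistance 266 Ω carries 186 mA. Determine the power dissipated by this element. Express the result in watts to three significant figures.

Current and resistance are given, so P = I²R is the direct form.
P = (0.1860 A)² × 266 Ω = 9.203 W

9.20 W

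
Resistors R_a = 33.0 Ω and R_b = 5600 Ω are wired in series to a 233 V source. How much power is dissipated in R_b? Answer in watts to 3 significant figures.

Every series element carries the same I. Get I from the total resistance, then P = I² × R_b.
R_total = 33.0 + 5600 = 5633 Ω
I = V / R_total = 233 / 5633 = 0.04136 A
P_R_b = I² × R_b = (0.04136)² × 5600 = 9.581 W

9.58 W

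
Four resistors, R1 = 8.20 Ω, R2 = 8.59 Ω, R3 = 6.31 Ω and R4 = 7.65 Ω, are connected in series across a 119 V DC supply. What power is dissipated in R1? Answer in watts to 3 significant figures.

123 W

In a series string the same current flows through every resistor — find that current, then P = I²R for the one we want.
R_total = 8.20 + 8.59 + 6.31 + 7.65 = 30.75 Ω
I = V / R_total = 119 / 30.75 = 3.870 A
P_R1 = I² × R1 = (3.870)² × 8.20 = 122.8 W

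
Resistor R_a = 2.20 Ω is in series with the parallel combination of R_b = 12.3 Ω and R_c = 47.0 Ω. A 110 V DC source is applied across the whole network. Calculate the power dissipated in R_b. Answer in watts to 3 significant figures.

655 W

Collapse R_b‖R_c to a single equivalent, reducing the network to two series elements.
R_p = (12.3×47.0)/(12.3+47.0) = 9.749 Ω
R_total = 2.20 + 9.749 = 11.95 Ω
I = V / R_total = 110 / 11.95 = 9.206 A
Voltage across the parallel pair: V_p = I × R_p = 9.206 × 9.749 = 89.75 V
R_b sees V_p directly, so P = V_p² / R_b.
P_R_b = (89.75)² / 12.3 = 654.8 W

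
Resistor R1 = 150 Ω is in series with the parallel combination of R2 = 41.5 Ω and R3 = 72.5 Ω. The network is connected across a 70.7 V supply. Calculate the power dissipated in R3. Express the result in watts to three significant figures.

1.54 W

Collapse R2‖R3 to a single equivalent, reducing the network to two series elements.
R_p = (41.5×72.5)/(41.5+72.5) = 26.39 Ω
R_total = 150 + 26.39 = 176.4 Ω
I = V / R_total = 70.7 / 176.4 = 0.4008 A
Voltage across the parallel pair: V_p = I × R_p = 0.4008 × 26.39 = 10.58 V
With V_p across R3, its power is V_p²/R3.
P_R3 = (10.58)² / 72.5 = 1.543 W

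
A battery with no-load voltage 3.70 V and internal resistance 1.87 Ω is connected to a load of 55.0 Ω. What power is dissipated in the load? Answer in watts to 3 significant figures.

With r and R in series, I = ε/(r+R); the load dissipates I²R.
I = ε / (r + R) = 3.70 / (1.87 + 55.0) = 0.06506 A
P_load = I² R = (0.06506)² × 55.0 = 0.2328 W

0.233 W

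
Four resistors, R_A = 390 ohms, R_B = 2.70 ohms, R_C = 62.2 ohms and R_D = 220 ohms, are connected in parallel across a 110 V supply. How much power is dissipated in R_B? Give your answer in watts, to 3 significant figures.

Parallel branches share the same voltage; P = V²/R gives the branch power in one step.
P_R_B = V² / R_B = (110)² / 2.70 Ω = 4481 W

4480 W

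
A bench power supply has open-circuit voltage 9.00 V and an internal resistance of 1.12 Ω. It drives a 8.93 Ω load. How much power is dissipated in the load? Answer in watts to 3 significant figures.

Load and internal resistance form a series loop — compute the loop current, then the load power via I²R.
I = ε / (r + R) = 9.00 / (1.12 + 8.93) = 0.8955 A
P_load = I² R = (0.8955)² × 8.93 = 7.162 W

7.16 W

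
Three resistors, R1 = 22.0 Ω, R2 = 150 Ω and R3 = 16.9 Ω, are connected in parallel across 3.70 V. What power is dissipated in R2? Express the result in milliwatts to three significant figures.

91.3 mW

Each parallel branch sees the full supply voltage, so P = V²/R applies directly to the target branch.
P_R2 = V² / R2 = (3.70)² / 150 Ω = 0.09127 W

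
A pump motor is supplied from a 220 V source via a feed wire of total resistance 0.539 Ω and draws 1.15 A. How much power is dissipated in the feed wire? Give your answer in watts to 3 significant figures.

Only the current and the line resistance are needed for the I²R loss.
The feed wire carries the full 1.15 A.
P_line = I² R_line = (1.150)² × 0.539 = 0.7128 W

0.713 W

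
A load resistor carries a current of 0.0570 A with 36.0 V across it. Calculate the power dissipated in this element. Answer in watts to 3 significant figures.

2.05 W

Since both terminal voltage and current are stated, P = V I gives the power in one step.
P = 36.0 V × 0.05700 A = 2.052 W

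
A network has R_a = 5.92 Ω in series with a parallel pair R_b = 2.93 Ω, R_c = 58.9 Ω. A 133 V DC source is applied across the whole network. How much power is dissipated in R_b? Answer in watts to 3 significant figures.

620 W

Collapse R_b‖R_c to a single equivalent, reducing the network to two series elements.
R_p = (2.93×58.9)/(2.93+58.9) = 2.791 Ω
R_total = 5.92 + 2.791 = 8.711 Ω
I = V / R_total = 133 / 8.711 = 15.27 A
Voltage across the parallel pair: V_p = I × R_p = 15.27 × 2.791 = 42.61 V
R_b sees V_p directly, so P = V_p² / R_b.
P_R_b = (42.61)² / 2.93 = 619.8 W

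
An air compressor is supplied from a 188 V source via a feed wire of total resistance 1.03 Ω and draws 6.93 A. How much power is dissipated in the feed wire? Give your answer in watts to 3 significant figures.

The feed wire and load are in series, so the same current flows in both; the loss is I²R_line.
The feed wire carries the full 6.93 A.
P_line = I² R_line = (6.930)² × 1.03 = 49.47 W

49.5 W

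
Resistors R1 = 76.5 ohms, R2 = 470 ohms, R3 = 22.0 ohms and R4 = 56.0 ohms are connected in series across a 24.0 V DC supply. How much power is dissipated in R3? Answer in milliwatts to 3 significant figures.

Every series element carries the same I. Get I from the total resistance, then P = I² × R3.
R_total = 76.5 + 470 + 22.0 + 56.0 = 624.5 Ω
I = V / R_total = 24.0 / 624.5 = 0.03843 A
P_R3 = I² × R3 = (0.03843)² × 22.0 = 0.03249 W

32.5 mW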